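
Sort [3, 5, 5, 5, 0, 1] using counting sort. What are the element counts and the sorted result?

Count array: [1, 1, 0, 1, 0, 3]
(count[i] = number of elements equal to i)
Cumulative count: [1, 2, 2, 3, 3, 6]
Sorted: [0, 1, 3, 5, 5, 5]


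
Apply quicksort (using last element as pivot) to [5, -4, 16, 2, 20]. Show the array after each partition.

Partition 1: pivot=20 at index 4 -> [5, -4, 16, 2, 20]
Partition 2: pivot=2 at index 1 -> [-4, 2, 16, 5, 20]
Partition 3: pivot=5 at index 2 -> [-4, 2, 5, 16, 20]


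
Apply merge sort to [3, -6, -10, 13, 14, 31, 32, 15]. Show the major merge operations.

Divide and conquer:
  Merge [3] + [-6] -> [-6, 3]
  Merge [-10] + [13] -> [-10, 13]
  Merge [-6, 3] + [-10, 13] -> [-10, -6, 3, 13]
  Merge [14] + [31] -> [14, 31]
  Merge [32] + [15] -> [15, 32]
  Merge [14, 31] + [15, 32] -> [14, 15, 31, 32]
  Merge [-10, -6, 3, 13] + [14, 15, 31, 32] -> [-10, -6, 3, 13, 14, 15, 31, 32]


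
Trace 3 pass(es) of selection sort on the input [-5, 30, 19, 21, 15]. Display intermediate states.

Pass 1: Select minimum -5 at index 0, swap -> [-5, 30, 19, 21, 15]
Pass 2: Select minimum 15 at index 4, swap -> [-5, 15, 19, 21, 30]
Pass 3: Select minimum 19 at index 2, swap -> [-5, 15, 19, 21, 30]


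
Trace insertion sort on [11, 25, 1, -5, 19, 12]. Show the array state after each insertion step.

First element 11 is already 'sorted'
Insert 25: shifted 0 elements -> [11, 25, 1, -5, 19, 12]
Insert 1: shifted 2 elements -> [1, 11, 25, -5, 19, 12]
Insert -5: shifted 3 elements -> [-5, 1, 11, 25, 19, 12]
Insert 19: shifted 1 elements -> [-5, 1, 11, 19, 25, 12]
Insert 12: shifted 2 elements -> [-5, 1, 11, 12, 19, 25]


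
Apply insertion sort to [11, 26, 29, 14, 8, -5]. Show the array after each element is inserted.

First element 11 is already 'sorted'
Insert 26: shifted 0 elements -> [11, 26, 29, 14, 8, -5]
Insert 29: shifted 0 elements -> [11, 26, 29, 14, 8, -5]
Insert 14: shifted 2 elements -> [11, 14, 26, 29, 8, -5]
Insert 8: shifted 4 elements -> [8, 11, 14, 26, 29, -5]
Insert -5: shifted 5 elements -> [-5, 8, 11, 14, 26, 29]


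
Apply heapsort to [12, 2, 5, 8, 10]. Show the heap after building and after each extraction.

Build heap: [12, 10, 5, 8, 2]
Extract 12: [10, 8, 5, 2, 12]
Extract 10: [8, 2, 5, 10, 12]
Extract 8: [5, 2, 8, 10, 12]
Extract 5: [2, 5, 8, 10, 12]


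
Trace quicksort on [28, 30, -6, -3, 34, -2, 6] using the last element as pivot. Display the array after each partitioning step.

Partition 1: pivot=6 at index 3 -> [-6, -3, -2, 6, 34, 28, 30]
Partition 2: pivot=-2 at index 2 -> [-6, -3, -2, 6, 34, 28, 30]
Partition 3: pivot=-3 at index 1 -> [-6, -3, -2, 6, 34, 28, 30]
Partition 4: pivot=30 at index 5 -> [-6, -3, -2, 6, 28, 30, 34]


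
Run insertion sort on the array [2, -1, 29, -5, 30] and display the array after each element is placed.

First element 2 is already 'sorted'
Insert -1: shifted 1 elements -> [-1, 2, 29, -5, 30]
Insert 29: shifted 0 elements -> [-1, 2, 29, -5, 30]
Insert -5: shifted 3 elements -> [-5, -1, 2, 29, 30]
Insert 30: shifted 0 elements -> [-5, -1, 2, 29, 30]


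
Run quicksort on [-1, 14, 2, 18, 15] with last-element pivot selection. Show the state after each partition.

Partition 1: pivot=15 at index 3 -> [-1, 14, 2, 15, 18]
Partition 2: pivot=2 at index 1 -> [-1, 2, 14, 15, 18]


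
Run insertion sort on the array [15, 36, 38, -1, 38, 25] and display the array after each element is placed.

First element 15 is already 'sorted'
Insert 36: shifted 0 elements -> [15, 36, 38, -1, 38, 25]
Insert 38: shifted 0 elements -> [15, 36, 38, -1, 38, 25]
Insert -1: shifted 3 elements -> [-1, 15, 36, 38, 38, 25]
Insert 38: shifted 0 elements -> [-1, 15, 36, 38, 38, 25]
Insert 25: shifted 3 elements -> [-1, 15, 25, 36, 38, 38]


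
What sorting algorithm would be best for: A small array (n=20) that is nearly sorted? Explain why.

Best choice: Insertion sort
Reason: Insertion sort is O(n) for nearly sorted arrays and has low overhead


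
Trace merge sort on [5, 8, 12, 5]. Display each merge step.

Divide and conquer:
  Merge [5] + [8] -> [5, 8]
  Merge [12] + [5] -> [5, 12]
  Merge [5, 8] + [5, 12] -> [5, 5, 8, 12]


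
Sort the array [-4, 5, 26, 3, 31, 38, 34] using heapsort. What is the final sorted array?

Build heap: [38, 31, 34, 3, 5, 26, -4]
Extract 38: [34, 31, 26, 3, 5, -4, 38]
Extract 34: [31, 5, 26, 3, -4, 34, 38]
Extract 31: [26, 5, -4, 3, 31, 34, 38]
Extract 26: [5, 3, -4, 26, 31, 34, 38]
Extract 5: [3, -4, 5, 26, 31, 34, 38]
Extract 3: [-4, 3, 5, 26, 31, 34, 38]


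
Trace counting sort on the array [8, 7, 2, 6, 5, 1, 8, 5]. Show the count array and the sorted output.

Count array: [0, 1, 1, 0, 0, 2, 1, 1, 2]
(count[i] = number of elements equal to i)
Cumulative count: [0, 1, 2, 2, 2, 4, 5, 6, 8]
Sorted: [1, 2, 5, 5, 6, 7, 8, 8]


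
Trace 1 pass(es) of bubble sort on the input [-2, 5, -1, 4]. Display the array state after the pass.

After pass 1: [-2, -1, 4, 5] (2 swaps)
Total swaps: 2


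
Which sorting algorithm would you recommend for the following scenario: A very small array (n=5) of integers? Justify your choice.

Best choice: Insertion sort
Reason: For tiny inputs the O(n^2) overhead is negligible and insertion sort has minimal constant factors


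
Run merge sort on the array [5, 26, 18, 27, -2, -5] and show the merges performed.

Divide and conquer:
  Merge [26] + [18] -> [18, 26]
  Merge [5] + [18, 26] -> [5, 18, 26]
  Merge [-2] + [-5] -> [-5, -2]
  Merge [27] + [-5, -2] -> [-5, -2, 27]
  Merge [5, 18, 26] + [-5, -2, 27] -> [-5, -2, 5, 18, 26, 27]


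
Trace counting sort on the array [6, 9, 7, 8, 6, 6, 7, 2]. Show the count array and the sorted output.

Count array: [0, 0, 1, 0, 0, 0, 3, 2, 1, 1]
(count[i] = number of elements equal to i)
Cumulative count: [0, 0, 1, 1, 1, 1, 4, 6, 7, 8]
Sorted: [2, 6, 6, 6, 7, 7, 8, 9]


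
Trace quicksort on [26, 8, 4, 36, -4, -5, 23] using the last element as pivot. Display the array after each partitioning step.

Partition 1: pivot=23 at index 4 -> [8, 4, -4, -5, 23, 36, 26]
Partition 2: pivot=-5 at index 0 -> [-5, 4, -4, 8, 23, 36, 26]
Partition 3: pivot=8 at index 3 -> [-5, 4, -4, 8, 23, 36, 26]
Partition 4: pivot=-4 at index 1 -> [-5, -4, 4, 8, 23, 36, 26]
Partition 5: pivot=26 at index 5 -> [-5, -4, 4, 8, 23, 26, 36]


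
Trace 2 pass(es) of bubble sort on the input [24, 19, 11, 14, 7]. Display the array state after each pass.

After pass 1: [19, 11, 14, 7, 24] (4 swaps)
After pass 2: [11, 14, 7, 19, 24] (3 swaps)
Total swaps: 7


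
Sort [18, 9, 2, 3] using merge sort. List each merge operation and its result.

Divide and conquer:
  Merge [18] + [9] -> [9, 18]
  Merge [2] + [3] -> [2, 3]
  Merge [9, 18] + [2, 3] -> [2, 3, 9, 18]


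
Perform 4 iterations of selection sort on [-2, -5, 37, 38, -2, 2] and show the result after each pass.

Pass 1: Select minimum -5 at index 1, swap -> [-5, -2, 37, 38, -2, 2]
Pass 2: Select minimum -2 at index 1, swap -> [-5, -2, 37, 38, -2, 2]
Pass 3: Select minimum -2 at index 4, swap -> [-5, -2, -2, 38, 37, 2]
Pass 4: Select minimum 2 at index 5, swap -> [-5, -2, -2, 2, 37, 38]


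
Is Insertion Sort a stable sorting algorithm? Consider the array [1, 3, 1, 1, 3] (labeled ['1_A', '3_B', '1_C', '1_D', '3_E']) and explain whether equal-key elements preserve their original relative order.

Trace Insertion Sort on the labeled array (the key is the number; the letter only tracks identity):
  Insert 3_B at index 1: [1_A, 3_B, 1_C, 1_D, 3_E]
  Insert 1_C at index 1: [1_A, 1_C, 3_B, 1_D, 3_E]
  Insert 1_D at index 2: [1_A, 1_C, 1_D, 3_B, 3_E]
  Insert 3_E at index 4: [1_A, 1_C, 1_D, 3_B, 3_E]
Final order: [1_A, 1_C, 1_D, 3_B, 3_E]
Equal keys:
  value 1: originally 1_A, 1_C, 1_D; after sorting 1_A, 1_C, 1_D -> order preserved
  value 3: originally 3_B, 3_E; after sorting 3_B, 3_E -> order preserved
All equal keys kept their original relative order. Insertion Sort is stable: elements are shifted only while they are strictly greater than the key, so a key is inserted after any equal elements already placed.
Answer: Stable


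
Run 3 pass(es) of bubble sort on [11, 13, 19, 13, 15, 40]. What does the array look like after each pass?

After pass 1: [11, 13, 13, 15, 19, 40] (2 swaps)
After pass 2: [11, 13, 13, 15, 19, 40] (0 swaps)
After pass 3: [11, 13, 13, 15, 19, 40] (0 swaps)
Total swaps: 2


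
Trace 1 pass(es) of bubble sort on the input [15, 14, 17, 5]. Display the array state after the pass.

After pass 1: [14, 15, 5, 17] (2 swaps)
Total swaps: 2


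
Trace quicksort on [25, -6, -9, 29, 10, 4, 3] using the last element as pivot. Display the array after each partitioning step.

Partition 1: pivot=3 at index 2 -> [-6, -9, 3, 29, 10, 4, 25]
Partition 2: pivot=-9 at index 0 -> [-9, -6, 3, 29, 10, 4, 25]
Partition 3: pivot=25 at index 5 -> [-9, -6, 3, 10, 4, 25, 29]
Partition 4: pivot=4 at index 3 -> [-9, -6, 3, 4, 10, 25, 29]


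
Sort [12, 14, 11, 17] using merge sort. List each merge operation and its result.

Divide and conquer:
  Merge [12] + [14] -> [12, 14]
  Merge [11] + [17] -> [11, 17]
  Merge [12, 14] + [11, 17] -> [11, 12, 14, 17]


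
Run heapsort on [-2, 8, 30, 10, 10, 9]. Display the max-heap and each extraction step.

Build heap: [30, 10, 9, 8, 10, -2]
Extract 30: [10, 10, 9, 8, -2, 30]
Extract 10: [10, 8, 9, -2, 10, 30]
Extract 10: [9, 8, -2, 10, 10, 30]
Extract 9: [8, -2, 9, 10, 10, 30]
Extract 8: [-2, 8, 9, 10, 10, 30]


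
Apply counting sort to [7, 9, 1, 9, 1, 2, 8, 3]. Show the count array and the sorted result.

Count array: [0, 2, 1, 1, 0, 0, 0, 1, 1, 2]
(count[i] = number of elements equal to i)
Cumulative count: [0, 2, 3, 4, 4, 4, 4, 5, 6, 8]
Sorted: [1, 1, 2, 3, 7, 8, 9, 9]


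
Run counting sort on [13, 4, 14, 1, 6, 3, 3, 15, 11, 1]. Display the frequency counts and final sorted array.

Count array: [0, 2, 0, 2, 1, 0, 1, 0, 0, 0, 0, 1, 0, 1, 1, 1]
(count[i] = number of elements equal to i)
Cumulative count: [0, 2, 2, 4, 5, 5, 6, 6, 6, 6, 6, 7, 7, 8, 9, 10]
Sorted: [1, 1, 3, 3, 4, 6, 11, 13, 14, 15]


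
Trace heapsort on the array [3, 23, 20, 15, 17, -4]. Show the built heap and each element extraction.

Build heap: [23, 17, 20, 15, 3, -4]
Extract 23: [20, 17, -4, 15, 3, 23]
Extract 20: [17, 15, -4, 3, 20, 23]
Extract 17: [15, 3, -4, 17, 20, 23]
Extract 15: [3, -4, 15, 17, 20, 23]
Extract 3: [-4, 3, 15, 17, 20, 23]


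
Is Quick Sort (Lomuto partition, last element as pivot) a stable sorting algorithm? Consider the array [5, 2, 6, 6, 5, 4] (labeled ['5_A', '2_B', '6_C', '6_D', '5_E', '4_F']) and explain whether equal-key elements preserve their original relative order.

Trace Quick Sort on the labeled array (the key is the number; the letter only tracks identity):
  Partition indices 0..5 around pivot 4_F -> [2_B, 4_F, 6_C, 6_D, 5_E, 5_A]
  Partition indices 2..5 around pivot 5_A -> [2_B, 4_F, 5_E, 5_A, 6_C, 6_D]
  Partition indices 4..5 around pivot 6_D -> [2_B, 4_F, 5_E, 5_A, 6_C, 6_D]
Final order: [2_B, 4_F, 5_E, 5_A, 6_C, 6_D]
Equal keys:
  value 5: originally 5_A, 5_E; after sorting 5_E, 5_A -> order changed
  value 6: originally 6_C, 6_D; after sorting 6_C, 6_D -> order preserved
Equal keys were reordered, so Quick Sort is not stable: partition swaps elements across long distances and can reorder equal keys. (One such input is enough; an unstable sort may happen to preserve order on other inputs, but it gives no guarantee.)
Answer: Not stable


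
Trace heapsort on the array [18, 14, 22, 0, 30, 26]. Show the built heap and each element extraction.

Build heap: [30, 18, 26, 0, 14, 22]
Extract 30: [26, 18, 22, 0, 14, 30]
Extract 26: [22, 18, 14, 0, 26, 30]
Extract 22: [18, 0, 14, 22, 26, 30]
Extract 18: [14, 0, 18, 22, 26, 30]
Extract 14: [0, 14, 18, 22, 26, 30]


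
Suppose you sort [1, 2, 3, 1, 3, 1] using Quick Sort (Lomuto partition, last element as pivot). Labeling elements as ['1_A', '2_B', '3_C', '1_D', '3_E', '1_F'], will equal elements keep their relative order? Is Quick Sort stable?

Trace Quick Sort on the labeled array (the key is the number; the letter only tracks identity):
  Partition indices 0..5 around pivot 1_F -> [1_A, 1_D, 1_F, 2_B, 3_E, 3_C]
  Partition indices 0..1 around pivot 1_D -> [1_A, 1_D, 1_F, 2_B, 3_E, 3_C]
  Partition indices 3..5 around pivot 3_C -> [1_A, 1_D, 1_F, 2_B, 3_E, 3_C]
  Partition indices 3..4 around pivot 3_E -> [1_A, 1_D, 1_F, 2_B, 3_E, 3_C]
Final order: [1_A, 1_D, 1_F, 2_B, 3_E, 3_C]
Equal keys:
  value 1: originally 1_A, 1_D, 1_F; after sorting 1_A, 1_D, 1_F -> order preserved
  value 3: originally 3_C, 3_E; after sorting 3_E, 3_C -> order changed
Equal keys were reordered, so Quick Sort is not stable: partition swaps elements across long distances and can reorder equal keys. (One such input is enough; an unstable sort may happen to preserve order on other inputs, but it gives no guarantee.)
Answer: Not stable


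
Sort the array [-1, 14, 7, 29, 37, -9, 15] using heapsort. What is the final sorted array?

Build heap: [37, 29, 15, -1, 14, -9, 7]
Extract 37: [29, 14, 15, -1, 7, -9, 37]
Extract 29: [15, 14, -9, -1, 7, 29, 37]
Extract 15: [14, 7, -9, -1, 15, 29, 37]
Extract 14: [7, -1, -9, 14, 15, 29, 37]
Extract 7: [-1, -9, 7, 14, 15, 29, 37]
Extract -1: [-9, -1, 7, 14, 15, 29, 37]


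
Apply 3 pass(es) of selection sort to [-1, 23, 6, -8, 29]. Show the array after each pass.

Pass 1: Select minimum -8 at index 3, swap -> [-8, 23, 6, -1, 29]
Pass 2: Select minimum -1 at index 3, swap -> [-8, -1, 6, 23, 29]
Pass 3: Select minimum 6 at index 2, swap -> [-8, -1, 6, 23, 29]


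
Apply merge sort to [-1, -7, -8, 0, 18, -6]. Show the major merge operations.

Divide and conquer:
  Merge [-7] + [-8] -> [-8, -7]
  Merge [-1] + [-8, -7] -> [-8, -7, -1]
  Merge [18] + [-6] -> [-6, 18]
  Merge [0] + [-6, 18] -> [-6, 0, 18]
  Merge [-8, -7, -1] + [-6, 0, 18] -> [-8, -7, -6, -1, 0, 18]


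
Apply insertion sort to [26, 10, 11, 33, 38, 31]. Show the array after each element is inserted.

First element 26 is already 'sorted'
Insert 10: shifted 1 elements -> [10, 26, 11, 33, 38, 31]
Insert 11: shifted 1 elements -> [10, 11, 26, 33, 38, 31]
Insert 33: shifted 0 elements -> [10, 11, 26, 33, 38, 31]
Insert 38: shifted 0 elements -> [10, 11, 26, 33, 38, 31]
Insert 31: shifted 2 elements -> [10, 11, 26, 31, 33, 38]


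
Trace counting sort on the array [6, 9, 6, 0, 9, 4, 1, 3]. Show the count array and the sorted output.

Count array: [1, 1, 0, 1, 1, 0, 2, 0, 0, 2]
(count[i] = number of elements equal to i)
Cumulative count: [1, 2, 2, 3, 4, 4, 6, 6, 6, 8]
Sorted: [0, 1, 3, 4, 6, 6, 9, 9]


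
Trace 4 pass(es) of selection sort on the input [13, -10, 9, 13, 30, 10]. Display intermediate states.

Pass 1: Select minimum -10 at index 1, swap -> [-10, 13, 9, 13, 30, 10]
Pass 2: Select minimum 9 at index 2, swap -> [-10, 9, 13, 13, 30, 10]
Pass 3: Select minimum 10 at index 5, swap -> [-10, 9, 10, 13, 30, 13]
Pass 4: Select minimum 13 at index 3, swap -> [-10, 9, 10, 13, 30, 13]


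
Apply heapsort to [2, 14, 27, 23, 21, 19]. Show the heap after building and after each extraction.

Build heap: [27, 23, 19, 14, 21, 2]
Extract 27: [23, 21, 19, 14, 2, 27]
Extract 23: [21, 14, 19, 2, 23, 27]
Extract 21: [19, 14, 2, 21, 23, 27]
Extract 19: [14, 2, 19, 21, 23, 27]
Extract 14: [2, 14, 19, 21, 23, 27]


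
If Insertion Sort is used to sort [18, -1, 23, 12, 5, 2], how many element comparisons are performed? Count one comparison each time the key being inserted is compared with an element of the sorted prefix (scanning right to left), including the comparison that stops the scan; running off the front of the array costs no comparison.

Insert -1: 18 > -1 (shift), reached front = 1 comparison(s) -> [-1, 18, 23, 12, 5, 2]
Insert 23: 18 <= 23 (stop) = 1 comparison(s) -> [-1, 18, 23, 12, 5, 2]
Insert 12: 23 > 12 (shift), 18 > 12 (shift), -1 <= 12 (stop) = 3 comparison(s) -> [-1, 12, 18, 23, 5, 2]
Insert 5: 23 > 5 (shift), 18 > 5 (shift), 12 > 5 (shift), -1 <= 5 (stop) = 4 comparison(s) -> [-1, 5, 12, 18, 23, 2]
Insert 2: 23 > 2 (shift), 18 > 2 (shift), 12 > 2 (shift), 5 > 2 (shift), -1 <= 2 (stop) = 5 comparison(s) -> [-1, 2, 5, 12, 18, 23]
Total comparisons: 1 + 1 + 3 + 4 + 5 = 14


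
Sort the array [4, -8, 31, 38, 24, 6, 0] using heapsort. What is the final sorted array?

Build heap: [38, 24, 31, -8, 4, 6, 0]
Extract 38: [31, 24, 6, -8, 4, 0, 38]
Extract 31: [24, 4, 6, -8, 0, 31, 38]
Extract 24: [6, 4, 0, -8, 24, 31, 38]
Extract 6: [4, -8, 0, 6, 24, 31, 38]
Extract 4: [0, -8, 4, 6, 24, 31, 38]
Extract 0: [-8, 0, 4, 6, 24, 31, 38]


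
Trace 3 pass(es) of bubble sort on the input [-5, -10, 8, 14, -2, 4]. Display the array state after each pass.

After pass 1: [-10, -5, 8, -2, 4, 14] (3 swaps)
After pass 2: [-10, -5, -2, 4, 8, 14] (2 swaps)
After pass 3: [-10, -5, -2, 4, 8, 14] (0 swaps)
Total swaps: 5


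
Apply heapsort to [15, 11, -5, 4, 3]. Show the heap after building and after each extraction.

Build heap: [15, 11, -5, 4, 3]
Extract 15: [11, 4, -5, 3, 15]
Extract 11: [4, 3, -5, 11, 15]
Extract 4: [3, -5, 4, 11, 15]
Extract 3: [-5, 3, 4, 11, 15]


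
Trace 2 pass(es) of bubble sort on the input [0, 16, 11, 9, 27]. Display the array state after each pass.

After pass 1: [0, 11, 9, 16, 27] (2 swaps)
After pass 2: [0, 9, 11, 16, 27] (1 swaps)
Total swaps: 3


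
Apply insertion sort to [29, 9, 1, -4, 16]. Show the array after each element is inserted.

First element 29 is already 'sorted'
Insert 9: shifted 1 elements -> [9, 29, 1, -4, 16]
Insert 1: shifted 2 elements -> [1, 9, 29, -4, 16]
Insert -4: shifted 3 elements -> [-4, 1, 9, 29, 16]
Insert 16: shifted 1 elements -> [-4, 1, 9, 16, 29]


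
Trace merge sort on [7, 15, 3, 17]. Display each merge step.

Divide and conquer:
  Merge [7] + [15] -> [7, 15]
  Merge [3] + [17] -> [3, 17]
  Merge [7, 15] + [3, 17] -> [3, 7, 15, 17]


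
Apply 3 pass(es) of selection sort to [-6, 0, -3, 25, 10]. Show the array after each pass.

Pass 1: Select minimum -6 at index 0, swap -> [-6, 0, -3, 25, 10]
Pass 2: Select minimum -3 at index 2, swap -> [-6, -3, 0, 25, 10]
Pass 3: Select minimum 0 at index 2, swap -> [-6, -3, 0, 25, 10]


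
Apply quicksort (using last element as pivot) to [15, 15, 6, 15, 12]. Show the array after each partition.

Partition 1: pivot=12 at index 1 -> [6, 12, 15, 15, 15]
Partition 2: pivot=15 at index 4 -> [6, 12, 15, 15, 15]
Partition 3: pivot=15 at index 3 -> [6, 12, 15, 15, 15]


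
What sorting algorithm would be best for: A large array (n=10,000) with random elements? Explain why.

Best choice: Quicksort or Mergesort
Reason: Both have O(n log n) average case; quicksort has lower constant factors


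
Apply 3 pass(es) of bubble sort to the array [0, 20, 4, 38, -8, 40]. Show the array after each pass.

After pass 1: [0, 4, 20, -8, 38, 40] (2 swaps)
After pass 2: [0, 4, -8, 20, 38, 40] (1 swaps)
After pass 3: [0, -8, 4, 20, 38, 40] (1 swaps)
Total swaps: 4


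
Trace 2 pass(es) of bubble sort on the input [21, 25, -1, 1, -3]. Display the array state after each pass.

After pass 1: [21, -1, 1, -3, 25] (3 swaps)
After pass 2: [-1, 1, -3, 21, 25] (3 swaps)
Total swaps: 6


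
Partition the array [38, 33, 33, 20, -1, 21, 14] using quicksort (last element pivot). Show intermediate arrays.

Partition 1: pivot=14 at index 1 -> [-1, 14, 33, 20, 38, 21, 33]
Partition 2: pivot=33 at index 5 -> [-1, 14, 33, 20, 21, 33, 38]
Partition 3: pivot=21 at index 3 -> [-1, 14, 20, 21, 33, 33, 38]


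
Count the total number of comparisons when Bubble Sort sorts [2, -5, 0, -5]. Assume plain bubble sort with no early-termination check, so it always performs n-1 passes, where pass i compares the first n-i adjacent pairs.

Pass 1: compare adjacent pairs (0,1)..(2,3) = 3 comparison(s), 3 swap(s) -> [-5, 0, -5, 2]
Pass 2: compare adjacent pairs (0,1)..(1,2) = 2 comparison(s), 1 swap(s) -> [-5, -5, 0, 2]
Pass 3: compare adjacent pairs (0,1)..(0,1) = 1 comparison(s), 0 swap(s) -> [-5, -5, 0, 2]
Total comparisons: 3 + 2 + 1 = 6


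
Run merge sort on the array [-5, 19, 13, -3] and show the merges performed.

Divide and conquer:
  Merge [-5] + [19] -> [-5, 19]
  Merge [13] + [-3] -> [-3, 13]
  Merge [-5, 19] + [-3, 13] -> [-5, -3, 13, 19]


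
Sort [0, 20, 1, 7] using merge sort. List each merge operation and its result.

Divide and conquer:
  Merge [0] + [20] -> [0, 20]
  Merge [1] + [7] -> [1, 7]
  Merge [0, 20] + [1, 7] -> [0, 1, 7, 20]


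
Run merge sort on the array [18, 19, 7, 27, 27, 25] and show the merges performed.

Divide and conquer:
  Merge [19] + [7] -> [7, 19]
  Merge [18] + [7, 19] -> [7, 18, 19]
  Merge [27] + [25] -> [25, 27]
  Merge [27] + [25, 27] -> [25, 27, 27]
  Merge [7, 18, 19] + [25, 27, 27] -> [7, 18, 19, 25, 27, 27]


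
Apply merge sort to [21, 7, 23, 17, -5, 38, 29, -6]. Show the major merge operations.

Divide and conquer:
  Merge [21] + [7] -> [7, 21]
  Merge [23] + [17] -> [17, 23]
  Merge [7, 21] + [17, 23] -> [7, 17, 21, 23]
  Merge [-5] + [38] -> [-5, 38]
  Merge [29] + [-6] -> [-6, 29]
  Merge [-5, 38] + [-6, 29] -> [-6, -5, 29, 38]
  Merge [7, 17, 21, 23] + [-6, -5, 29, 38] -> [-6, -5, 7, 17, 21, 23, 29, 38]


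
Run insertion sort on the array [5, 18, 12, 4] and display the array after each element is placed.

First element 5 is already 'sorted'
Insert 18: shifted 0 elements -> [5, 18, 12, 4]
Insert 12: shifted 1 elements -> [5, 12, 18, 4]
Insert 4: shifted 3 elements -> [4, 5, 12, 18]


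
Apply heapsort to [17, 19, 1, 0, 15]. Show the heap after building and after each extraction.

Build heap: [19, 17, 1, 0, 15]
Extract 19: [17, 15, 1, 0, 19]
Extract 17: [15, 0, 1, 17, 19]
Extract 15: [1, 0, 15, 17, 19]
Extract 1: [0, 1, 15, 17, 19]


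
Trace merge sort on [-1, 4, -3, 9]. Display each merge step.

Divide and conquer:
  Merge [-1] + [4] -> [-1, 4]
  Merge [-3] + [9] -> [-3, 9]
  Merge [-1, 4] + [-3, 9] -> [-3, -1, 4, 9]


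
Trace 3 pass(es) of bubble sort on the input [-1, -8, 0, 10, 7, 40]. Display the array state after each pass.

After pass 1: [-8, -1, 0, 7, 10, 40] (2 swaps)
After pass 2: [-8, -1, 0, 7, 10, 40] (0 swaps)
After pass 3: [-8, -1, 0, 7, 10, 40] (0 swaps)
Total swaps: 2


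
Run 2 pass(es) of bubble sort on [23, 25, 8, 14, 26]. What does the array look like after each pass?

After pass 1: [23, 8, 14, 25, 26] (2 swaps)
After pass 2: [8, 14, 23, 25, 26] (2 swaps)
Total swaps: 4


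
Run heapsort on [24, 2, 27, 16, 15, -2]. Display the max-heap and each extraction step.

Build heap: [27, 16, 24, 2, 15, -2]
Extract 27: [24, 16, -2, 2, 15, 27]
Extract 24: [16, 15, -2, 2, 24, 27]
Extract 16: [15, 2, -2, 16, 24, 27]
Extract 15: [2, -2, 15, 16, 24, 27]
Extract 2: [-2, 2, 15, 16, 24, 27]


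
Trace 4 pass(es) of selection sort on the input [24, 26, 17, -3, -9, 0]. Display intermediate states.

Pass 1: Select minimum -9 at index 4, swap -> [-9, 26, 17, -3, 24, 0]
Pass 2: Select minimum -3 at index 3, swap -> [-9, -3, 17, 26, 24, 0]
Pass 3: Select minimum 0 at index 5, swap -> [-9, -3, 0, 26, 24, 17]
Pass 4: Select minimum 17 at index 5, swap -> [-9, -3, 0, 17, 24, 26]


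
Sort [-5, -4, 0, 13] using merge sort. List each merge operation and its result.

Divide and conquer:
  Merge [-5] + [-4] -> [-5, -4]
  Merge [0] + [13] -> [0, 13]
  Merge [-5, -4] + [0, 13] -> [-5, -4, 0, 13]


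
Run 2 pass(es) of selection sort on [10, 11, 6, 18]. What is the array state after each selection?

Pass 1: Select minimum 6 at index 2, swap -> [6, 11, 10, 18]
Pass 2: Select minimum 10 at index 2, swap -> [6, 10, 11, 18]


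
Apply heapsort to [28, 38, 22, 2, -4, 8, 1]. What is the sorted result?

Build heap: [38, 28, 22, 2, -4, 8, 1]
Extract 38: [28, 2, 22, 1, -4, 8, 38]
Extract 28: [22, 2, 8, 1, -4, 28, 38]
Extract 22: [8, 2, -4, 1, 22, 28, 38]
Extract 8: [2, 1, -4, 8, 22, 28, 38]
Extract 2: [1, -4, 2, 8, 22, 28, 38]
Extract 1: [-4, 1, 2, 8, 22, 28, 38]


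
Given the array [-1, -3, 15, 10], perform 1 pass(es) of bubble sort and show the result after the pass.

After pass 1: [-3, -1, 10, 15] (2 swaps)
Total swaps: 2


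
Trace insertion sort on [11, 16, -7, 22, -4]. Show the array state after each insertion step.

First element 11 is already 'sorted'
Insert 16: shifted 0 elements -> [11, 16, -7, 22, -4]
Insert -7: shifted 2 elements -> [-7, 11, 16, 22, -4]
Insert 22: shifted 0 elements -> [-7, 11, 16, 22, -4]
Insert -4: shifted 3 elements -> [-7, -4, 11, 16, 22]


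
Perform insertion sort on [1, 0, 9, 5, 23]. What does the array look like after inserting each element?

First element 1 is already 'sorted'
Insert 0: shifted 1 elements -> [0, 1, 9, 5, 23]
Insert 9: shifted 0 elements -> [0, 1, 9, 5, 23]
Insert 5: shifted 1 elements -> [0, 1, 5, 9, 23]
Insert 23: shifted 0 elements -> [0, 1, 5, 9, 23]


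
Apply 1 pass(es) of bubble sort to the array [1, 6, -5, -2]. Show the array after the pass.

After pass 1: [1, -5, -2, 6] (2 swaps)
Total swaps: 2


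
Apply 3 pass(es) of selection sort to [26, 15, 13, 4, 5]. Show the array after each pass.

Pass 1: Select minimum 4 at index 3, swap -> [4, 15, 13, 26, 5]
Pass 2: Select minimum 5 at index 4, swap -> [4, 5, 13, 26, 15]
Pass 3: Select minimum 13 at index 2, swap -> [4, 5, 13, 26, 15]


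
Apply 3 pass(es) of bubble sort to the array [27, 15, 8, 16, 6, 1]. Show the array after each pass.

After pass 1: [15, 8, 16, 6, 1, 27] (5 swaps)
After pass 2: [8, 15, 6, 1, 16, 27] (3 swaps)
After pass 3: [8, 6, 1, 15, 16, 27] (2 swaps)
Total swaps: 10


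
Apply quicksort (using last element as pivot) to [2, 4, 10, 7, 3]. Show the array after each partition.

Partition 1: pivot=3 at index 1 -> [2, 3, 10, 7, 4]
Partition 2: pivot=4 at index 2 -> [2, 3, 4, 7, 10]
Partition 3: pivot=10 at index 4 -> [2, 3, 4, 7, 10]


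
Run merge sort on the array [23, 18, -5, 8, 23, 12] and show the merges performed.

Divide and conquer:
  Merge [18] + [-5] -> [-5, 18]
  Merge [23] + [-5, 18] -> [-5, 18, 23]
  Merge [23] + [12] -> [12, 23]
  Merge [8] + [12, 23] -> [8, 12, 23]
  Merge [-5, 18, 23] + [8, 12, 23] -> [-5, 8, 12, 18, 23, 23]


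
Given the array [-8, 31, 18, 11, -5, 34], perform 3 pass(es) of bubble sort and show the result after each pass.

After pass 1: [-8, 18, 11, -5, 31, 34] (3 swaps)
After pass 2: [-8, 11, -5, 18, 31, 34] (2 swaps)
After pass 3: [-8, -5, 11, 18, 31, 34] (1 swaps)
Total swaps: 6


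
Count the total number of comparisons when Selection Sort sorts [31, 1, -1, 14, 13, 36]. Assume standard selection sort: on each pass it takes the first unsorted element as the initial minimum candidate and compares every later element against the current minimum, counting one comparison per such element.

Pass 1: scan indices 1..5 for the minimum = 5 comparison(s); min is -1, place at index 0 -> [-1, 1, 31, 14, 13, 36]
Pass 2: scan indices 2..5 for the minimum = 4 comparison(s); min is 1, place at index 1 -> [-1, 1, 31, 14, 13, 36]
Pass 3: scan indices 3..5 for the minimum = 3 comparison(s); min is 13, place at index 2 -> [-1, 1, 13, 14, 31, 36]
Pass 4: scan indices 4..5 for the minimum = 2 comparison(s); min is 14, place at index 3 -> [-1, 1, 13, 14, 31, 36]
Pass 5: scan indices 5..5 for the minimum = 1 comparison(s); min is 31, place at index 4 -> [-1, 1, 13, 14, 31, 36]
Selection sort always scans the whole unsorted suffix, so the count is (n-1) + (n-2) + ... + 1 = n(n-1)/2 = 6*5/2 = 15 regardless of the input order.
Total comparisons: 5 + 4 + 3 + 2 + 1 = 15


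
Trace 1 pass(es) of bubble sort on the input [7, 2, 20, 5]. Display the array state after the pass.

After pass 1: [2, 7, 5, 20] (2 swaps)
Total swaps: 2


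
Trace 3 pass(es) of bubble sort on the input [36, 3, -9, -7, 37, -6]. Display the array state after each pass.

After pass 1: [3, -9, -7, 36, -6, 37] (4 swaps)
After pass 2: [-9, -7, 3, -6, 36, 37] (3 swaps)
After pass 3: [-9, -7, -6, 3, 36, 37] (1 swaps)
Total swaps: 8


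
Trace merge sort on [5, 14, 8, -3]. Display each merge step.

Divide and conquer:
  Merge [5] + [14] -> [5, 14]
  Merge [8] + [-3] -> [-3, 8]
  Merge [5, 14] + [-3, 8] -> [-3, 5, 8, 14]


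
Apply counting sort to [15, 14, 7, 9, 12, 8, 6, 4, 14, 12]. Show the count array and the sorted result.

Count array: [0, 0, 0, 0, 1, 0, 1, 1, 1, 1, 0, 0, 2, 0, 2, 1]
(count[i] = number of elements equal to i)
Cumulative count: [0, 0, 0, 0, 1, 1, 2, 3, 4, 5, 5, 5, 7, 7, 9, 10]
Sorted: [4, 6, 7, 8, 9, 12, 12, 14, 14, 15]


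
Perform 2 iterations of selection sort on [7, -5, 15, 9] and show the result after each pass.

Pass 1: Select minimum -5 at index 1, swap -> [-5, 7, 15, 9]
Pass 2: Select minimum 7 at index 1, swap -> [-5, 7, 15, 9]


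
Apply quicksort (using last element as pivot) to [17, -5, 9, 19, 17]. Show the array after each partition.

Partition 1: pivot=17 at index 3 -> [17, -5, 9, 17, 19]
Partition 2: pivot=9 at index 1 -> [-5, 9, 17, 17, 19]


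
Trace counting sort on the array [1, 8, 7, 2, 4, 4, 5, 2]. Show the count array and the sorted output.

Count array: [0, 1, 2, 0, 2, 1, 0, 1, 1]
(count[i] = number of elements equal to i)
Cumulative count: [0, 1, 3, 3, 5, 6, 6, 7, 8]
Sorted: [1, 2, 2, 4, 4, 5, 7, 8]


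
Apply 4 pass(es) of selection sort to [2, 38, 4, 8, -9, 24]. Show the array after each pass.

Pass 1: Select minimum -9 at index 4, swap -> [-9, 38, 4, 8, 2, 24]
Pass 2: Select minimum 2 at index 4, swap -> [-9, 2, 4, 8, 38, 24]
Pass 3: Select minimum 4 at index 2, swap -> [-9, 2, 4, 8, 38, 24]
Pass 4: Select minimum 8 at index 3, swap -> [-9, 2, 4, 8, 38, 24]


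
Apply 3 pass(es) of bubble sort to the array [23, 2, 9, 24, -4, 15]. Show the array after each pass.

After pass 1: [2, 9, 23, -4, 15, 24] (4 swaps)
After pass 2: [2, 9, -4, 15, 23, 24] (2 swaps)
After pass 3: [2, -4, 9, 15, 23, 24] (1 swaps)
Total swaps: 7


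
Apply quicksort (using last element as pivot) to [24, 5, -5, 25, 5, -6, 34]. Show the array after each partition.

Partition 1: pivot=34 at index 6 -> [24, 5, -5, 25, 5, -6, 34]
Partition 2: pivot=-6 at index 0 -> [-6, 5, -5, 25, 5, 24, 34]
Partition 3: pivot=24 at index 4 -> [-6, 5, -5, 5, 24, 25, 34]
Partition 4: pivot=5 at index 3 -> [-6, 5, -5, 5, 24, 25, 34]
Partition 5: pivot=-5 at index 1 -> [-6, -5, 5, 5, 24, 25, 34]


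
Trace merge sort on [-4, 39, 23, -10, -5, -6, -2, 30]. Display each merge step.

Divide and conquer:
  Merge [-4] + [39] -> [-4, 39]
  Merge [23] + [-10] -> [-10, 23]
  Merge [-4, 39] + [-10, 23] -> [-10, -4, 23, 39]
  Merge [-5] + [-6] -> [-6, -5]
  Merge [-2] + [30] -> [-2, 30]
  Merge [-6, -5] + [-2, 30] -> [-6, -5, -2, 30]
  Merge [-10, -4, 23, 39] + [-6, -5, -2, 30] -> [-10, -6, -5, -4, -2, 23, 30, 39]


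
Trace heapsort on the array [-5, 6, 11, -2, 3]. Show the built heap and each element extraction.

Build heap: [11, 6, -5, -2, 3]
Extract 11: [6, 3, -5, -2, 11]
Extract 6: [3, -2, -5, 6, 11]
Extract 3: [-2, -5, 3, 6, 11]
Extract -2: [-5, -2, 3, 6, 11]


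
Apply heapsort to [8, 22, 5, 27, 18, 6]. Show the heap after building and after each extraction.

Build heap: [27, 22, 6, 8, 18, 5]
Extract 27: [22, 18, 6, 8, 5, 27]
Extract 22: [18, 8, 6, 5, 22, 27]
Extract 18: [8, 5, 6, 18, 22, 27]
Extract 8: [6, 5, 8, 18, 22, 27]
Extract 6: [5, 6, 8, 18, 22, 27]


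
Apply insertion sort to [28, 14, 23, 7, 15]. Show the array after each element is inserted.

First element 28 is already 'sorted'
Insert 14: shifted 1 elements -> [14, 28, 23, 7, 15]
Insert 23: shifted 1 elements -> [14, 23, 28, 7, 15]
Insert 7: shifted 3 elements -> [7, 14, 23, 28, 15]
Insert 15: shifted 2 elements -> [7, 14, 15, 23, 28]


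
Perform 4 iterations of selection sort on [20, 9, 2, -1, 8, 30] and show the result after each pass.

Pass 1: Select minimum -1 at index 3, swap -> [-1, 9, 2, 20, 8, 30]
Pass 2: Select minimum 2 at index 2, swap -> [-1, 2, 9, 20, 8, 30]
Pass 3: Select minimum 8 at index 4, swap -> [-1, 2, 8, 20, 9, 30]
Pass 4: Select minimum 9 at index 4, swap -> [-1, 2, 8, 9, 20, 30]


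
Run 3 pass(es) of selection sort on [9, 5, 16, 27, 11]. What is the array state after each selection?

Pass 1: Select minimum 5 at index 1, swap -> [5, 9, 16, 27, 11]
Pass 2: Select minimum 9 at index 1, swap -> [5, 9, 16, 27, 11]
Pass 3: Select minimum 11 at index 4, swap -> [5, 9, 11, 27, 16]


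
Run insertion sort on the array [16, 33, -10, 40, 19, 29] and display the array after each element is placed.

First element 16 is already 'sorted'
Insert 33: shifted 0 elements -> [16, 33, -10, 40, 19, 29]
Insert -10: shifted 2 elements -> [-10, 16, 33, 40, 19, 29]
Insert 40: shifted 0 elements -> [-10, 16, 33, 40, 19, 29]
Insert 19: shifted 2 elements -> [-10, 16, 19, 33, 40, 29]
Insert 29: shifted 2 elements -> [-10, 16, 19, 29, 33, 40]


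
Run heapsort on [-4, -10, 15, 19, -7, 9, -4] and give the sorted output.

Build heap: [19, -4, 15, -10, -7, 9, -4]
Extract 19: [15, -4, 9, -10, -7, -4, 19]
Extract 15: [9, -4, -4, -10, -7, 15, 19]
Extract 9: [-4, -7, -4, -10, 9, 15, 19]
Extract -4: [-4, -7, -10, -4, 9, 15, 19]
Extract -4: [-7, -10, -4, -4, 9, 15, 19]
Extract -7: [-10, -7, -4, -4, 9, 15, 19]


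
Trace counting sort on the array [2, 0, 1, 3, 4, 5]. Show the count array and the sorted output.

Count array: [1, 1, 1, 1, 1, 1]
(count[i] = number of elements equal to i)
Cumulative count: [1, 2, 3, 4, 5, 6]
Sorted: [0, 1, 2, 3, 4, 5]


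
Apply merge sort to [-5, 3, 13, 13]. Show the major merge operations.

Divide and conquer:
  Merge [-5] + [3] -> [-5, 3]
  Merge [13] + [13] -> [13, 13]
  Merge [-5, 3] + [13, 13] -> [-5, 3, 13, 13]


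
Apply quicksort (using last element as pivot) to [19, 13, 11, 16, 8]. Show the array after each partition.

Partition 1: pivot=8 at index 0 -> [8, 13, 11, 16, 19]
Partition 2: pivot=19 at index 4 -> [8, 13, 11, 16, 19]
Partition 3: pivot=16 at index 3 -> [8, 13, 11, 16, 19]
Partition 4: pivot=11 at index 1 -> [8, 11, 13, 16, 19]


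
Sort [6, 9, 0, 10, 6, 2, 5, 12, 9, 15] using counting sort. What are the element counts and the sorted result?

Count array: [1, 0, 1, 0, 0, 1, 2, 0, 0, 2, 1, 0, 1, 0, 0, 1]
(count[i] = number of elements equal to i)
Cumulative count: [1, 1, 2, 2, 2, 3, 5, 5, 5, 7, 8, 8, 9, 9, 9, 10]
Sorted: [0, 2, 5, 6, 6, 9, 9, 10, 12, 15]


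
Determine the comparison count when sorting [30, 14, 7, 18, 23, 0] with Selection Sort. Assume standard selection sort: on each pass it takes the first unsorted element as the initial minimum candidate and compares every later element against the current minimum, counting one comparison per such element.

Pass 1: scan indices 1..5 for the minimum = 5 comparison(s); min is 0, place at index 0 -> [0, 14, 7, 18, 23, 30]
Pass 2: scan indices 2..5 for the minimum = 4 comparison(s); min is 7, place at index 1 -> [0, 7, 14, 18, 23, 30]
Pass 3: scan indices 3..5 for the minimum = 3 comparison(s); min is 14, place at index 2 -> [0, 7, 14, 18, 23, 30]
Pass 4: scan indices 4..5 for the minimum = 2 comparison(s); min is 18, place at index 3 -> [0, 7, 14, 18, 23, 30]
Pass 5: scan indices 5..5 for the minimum = 1 comparison(s); min is 23, place at index 4 -> [0, 7, 14, 18, 23, 30]
Selection sort always scans the whole unsorted suffix, so the count is (n-1) + (n-2) + ... + 1 = n(n-1)/2 = 6*5/2 = 15 regardless of the input order.
Total comparisons: 5 + 4 + 3 + 2 + 1 = 15


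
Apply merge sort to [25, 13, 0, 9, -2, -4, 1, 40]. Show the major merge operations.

Divide and conquer:
  Merge [25] + [13] -> [13, 25]
  Merge [0] + [9] -> [0, 9]
  Merge [13, 25] + [0, 9] -> [0, 9, 13, 25]
  Merge [-2] + [-4] -> [-4, -2]
  Merge [1] + [40] -> [1, 40]
  Merge [-4, -2] + [1, 40] -> [-4, -2, 1, 40]
  Merge [0, 9, 13, 25] + [-4, -2, 1, 40] -> [-4, -2, 0, 1, 9, 13, 25, 40]


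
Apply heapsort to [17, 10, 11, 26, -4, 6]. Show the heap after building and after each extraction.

Build heap: [26, 17, 11, 10, -4, 6]
Extract 26: [17, 10, 11, 6, -4, 26]
Extract 17: [11, 10, -4, 6, 17, 26]
Extract 11: [10, 6, -4, 11, 17, 26]
Extract 10: [6, -4, 10, 11, 17, 26]
Extract 6: [-4, 6, 10, 11, 17, 26]


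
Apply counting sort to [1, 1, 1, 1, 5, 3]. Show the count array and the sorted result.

Count array: [0, 4, 0, 1, 0, 1]
(count[i] = number of elements equal to i)
Cumulative count: [0, 4, 4, 5, 5, 6]
Sorted: [1, 1, 1, 1, 3, 5]


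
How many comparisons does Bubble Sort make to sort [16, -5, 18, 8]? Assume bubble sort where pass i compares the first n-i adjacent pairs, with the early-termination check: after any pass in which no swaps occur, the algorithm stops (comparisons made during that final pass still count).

Pass 1: compare adjacent pairs (0,1)..(2,3) = 3 comparison(s), 2 swap(s) -> [-5, 16, 8, 18]
Pass 2: compare adjacent pairs (0,1)..(1,2) = 2 comparison(s), 1 swap(s) -> [-5, 8, 16, 18]
Pass 3: compare adjacent pairs (0,1)..(0,1) = 1 comparison(s), 0 swap(s) -> [-5, 8, 16, 18]
No swaps in this pass, so bubble sort stops here.
Total comparisons: 3 + 2 + 1 = 6


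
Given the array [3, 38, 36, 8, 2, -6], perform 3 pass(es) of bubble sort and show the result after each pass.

After pass 1: [3, 36, 8, 2, -6, 38] (4 swaps)
After pass 2: [3, 8, 2, -6, 36, 38] (3 swaps)
After pass 3: [3, 2, -6, 8, 36, 38] (2 swaps)
Total swaps: 9


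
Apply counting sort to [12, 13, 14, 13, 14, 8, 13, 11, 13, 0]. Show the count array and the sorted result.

Count array: [1, 0, 0, 0, 0, 0, 0, 0, 1, 0, 0, 1, 1, 4, 2]
(count[i] = number of elements equal to i)
Cumulative count: [1, 1, 1, 1, 1, 1, 1, 1, 2, 2, 2, 3, 4, 8, 10]
Sorted: [0, 8, 11, 12, 13, 13, 13, 13, 14, 14]


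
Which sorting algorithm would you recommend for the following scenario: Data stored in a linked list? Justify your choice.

Best choice: Merge sort
Reason: Merge sort doesn't require random access; can be done in O(1) extra space for linked lists


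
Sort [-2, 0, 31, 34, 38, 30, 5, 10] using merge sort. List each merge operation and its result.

Divide and conquer:
  Merge [-2] + [0] -> [-2, 0]
  Merge [31] + [34] -> [31, 34]
  Merge [-2, 0] + [31, 34] -> [-2, 0, 31, 34]
  Merge [38] + [30] -> [30, 38]
  Merge [5] + [10] -> [5, 10]
  Merge [30, 38] + [5, 10] -> [5, 10, 30, 38]
  Merge [-2, 0, 31, 34] + [5, 10, 30, 38] -> [-2, 0, 5, 10, 30, 31, 34, 38]


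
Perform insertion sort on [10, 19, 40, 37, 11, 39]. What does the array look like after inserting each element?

First element 10 is already 'sorted'
Insert 19: shifted 0 elements -> [10, 19, 40, 37, 11, 39]
Insert 40: shifted 0 elements -> [10, 19, 40, 37, 11, 39]
Insert 37: shifted 1 elements -> [10, 19, 37, 40, 11, 39]
Insert 11: shifted 3 elements -> [10, 11, 19, 37, 40, 39]
Insert 39: shifted 1 elements -> [10, 11, 19, 37, 39, 40]


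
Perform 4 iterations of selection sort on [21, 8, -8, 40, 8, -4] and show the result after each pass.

Pass 1: Select minimum -8 at index 2, swap -> [-8, 8, 21, 40, 8, -4]
Pass 2: Select minimum -4 at index 5, swap -> [-8, -4, 21, 40, 8, 8]
Pass 3: Select minimum 8 at index 4, swap -> [-8, -4, 8, 40, 21, 8]
Pass 4: Select minimum 8 at index 5, swap -> [-8, -4, 8, 8, 21, 40]


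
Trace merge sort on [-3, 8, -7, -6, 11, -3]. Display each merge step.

Divide and conquer:
  Merge [8] + [-7] -> [-7, 8]
  Merge [-3] + [-7, 8] -> [-7, -3, 8]
  Merge [11] + [-3] -> [-3, 11]
  Merge [-6] + [-3, 11] -> [-6, -3, 11]
  Merge [-7, -3, 8] + [-6, -3, 11] -> [-7, -6, -3, -3, 8, 11]


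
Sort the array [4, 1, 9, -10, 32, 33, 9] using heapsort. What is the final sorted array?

Build heap: [33, 32, 9, -10, 1, 4, 9]
Extract 33: [32, 9, 9, -10, 1, 4, 33]
Extract 32: [9, 4, 9, -10, 1, 32, 33]
Extract 9: [9, 4, 1, -10, 9, 32, 33]
Extract 9: [4, -10, 1, 9, 9, 32, 33]
Extract 4: [1, -10, 4, 9, 9, 32, 33]
Extract 1: [-10, 1, 4, 9, 9, 32, 33]


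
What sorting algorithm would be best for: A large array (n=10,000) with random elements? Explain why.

Best choice: Quicksort or Mergesort
Reason: Both have O(n log n) average case; quicksort has lower constant factors
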